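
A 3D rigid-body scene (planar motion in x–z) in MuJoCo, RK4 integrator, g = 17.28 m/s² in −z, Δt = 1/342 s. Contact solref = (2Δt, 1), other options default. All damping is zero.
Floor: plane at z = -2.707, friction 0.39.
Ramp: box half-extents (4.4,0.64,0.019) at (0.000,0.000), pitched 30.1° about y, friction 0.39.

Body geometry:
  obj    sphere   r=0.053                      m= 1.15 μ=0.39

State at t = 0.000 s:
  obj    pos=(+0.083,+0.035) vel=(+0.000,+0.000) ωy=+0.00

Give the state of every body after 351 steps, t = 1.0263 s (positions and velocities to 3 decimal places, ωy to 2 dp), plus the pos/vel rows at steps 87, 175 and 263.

State at t = 1.0263 s:
  obj    pos=(+2.904,-1.600) vel=(+5.496,-3.186) ωy=+119.86

Key-timestep trajectory:
   step    t(s)  obj.x    obj.z    obj.vx   obj.vz 
     87  0.2544   +0.256  -0.065  +1.362  -0.790
    175  0.5117   +0.784  -0.371  +2.740  -1.589
    263  0.7690   +1.667  -0.883  +4.118  -2.387


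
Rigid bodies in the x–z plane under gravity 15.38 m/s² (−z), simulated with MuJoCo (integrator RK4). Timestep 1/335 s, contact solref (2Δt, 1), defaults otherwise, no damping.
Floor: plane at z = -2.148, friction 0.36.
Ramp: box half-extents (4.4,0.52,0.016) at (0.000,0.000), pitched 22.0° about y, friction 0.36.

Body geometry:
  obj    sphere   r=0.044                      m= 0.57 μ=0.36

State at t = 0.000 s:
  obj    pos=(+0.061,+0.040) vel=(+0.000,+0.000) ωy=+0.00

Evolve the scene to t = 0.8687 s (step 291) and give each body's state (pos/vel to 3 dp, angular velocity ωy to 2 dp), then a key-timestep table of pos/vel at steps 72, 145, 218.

State at t = 0.8687 s:
  obj    pos=(+1.501,-0.542) vel=(+3.315,-1.339) ωy=+81.24

Key-timestep trajectory:
   step    t(s)  obj.x    obj.z    obj.vx   obj.vz 
     72  0.2149   +0.149  +0.004  +0.820  -0.331
    145  0.4328   +0.419  -0.104  +1.652  -0.667
    218  0.6507   +0.869  -0.286  +2.483  -1.003


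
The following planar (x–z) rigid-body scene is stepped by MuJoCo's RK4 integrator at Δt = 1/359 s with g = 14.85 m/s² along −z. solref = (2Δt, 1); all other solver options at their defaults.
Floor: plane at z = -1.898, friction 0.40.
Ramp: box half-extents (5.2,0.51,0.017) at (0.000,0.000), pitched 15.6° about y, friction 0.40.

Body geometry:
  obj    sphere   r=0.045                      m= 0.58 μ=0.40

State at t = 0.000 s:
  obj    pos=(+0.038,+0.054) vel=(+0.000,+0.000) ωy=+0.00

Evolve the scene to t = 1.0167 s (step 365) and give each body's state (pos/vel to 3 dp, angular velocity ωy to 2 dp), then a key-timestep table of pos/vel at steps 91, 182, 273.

State at t = 1.0167 s:
  obj    pos=(+1.458,-0.343) vel=(+2.793,-0.780) ωy=+64.44

Key-timestep trajectory:
   step    t(s)  obj.x    obj.z    obj.vx   obj.vz 
     91  0.2535   +0.126  +0.029  +0.696  -0.194
    182  0.5070   +0.391  -0.045  +1.393  -0.389
    273  0.7604   +0.832  -0.168  +2.089  -0.583


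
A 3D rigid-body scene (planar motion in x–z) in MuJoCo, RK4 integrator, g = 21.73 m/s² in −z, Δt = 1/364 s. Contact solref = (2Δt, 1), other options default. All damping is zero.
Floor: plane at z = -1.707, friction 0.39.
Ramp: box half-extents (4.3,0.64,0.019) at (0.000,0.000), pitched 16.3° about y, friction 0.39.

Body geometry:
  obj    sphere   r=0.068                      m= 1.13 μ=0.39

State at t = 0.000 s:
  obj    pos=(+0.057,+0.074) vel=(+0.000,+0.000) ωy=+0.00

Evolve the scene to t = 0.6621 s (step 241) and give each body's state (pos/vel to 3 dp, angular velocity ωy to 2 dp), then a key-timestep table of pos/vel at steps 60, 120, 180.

State at t = 0.6621 s:
  obj    pos=(+0.974,-0.194) vel=(+2.768,-0.810) ωy=+42.41

Key-timestep trajectory:
   step    t(s)  obj.x    obj.z    obj.vx   obj.vz 
     60  0.1648   +0.114  +0.057  +0.689  -0.202
    120  0.3297   +0.284  +0.008  +1.379  -0.403
    180  0.4945   +0.568  -0.076  +2.068  -0.605


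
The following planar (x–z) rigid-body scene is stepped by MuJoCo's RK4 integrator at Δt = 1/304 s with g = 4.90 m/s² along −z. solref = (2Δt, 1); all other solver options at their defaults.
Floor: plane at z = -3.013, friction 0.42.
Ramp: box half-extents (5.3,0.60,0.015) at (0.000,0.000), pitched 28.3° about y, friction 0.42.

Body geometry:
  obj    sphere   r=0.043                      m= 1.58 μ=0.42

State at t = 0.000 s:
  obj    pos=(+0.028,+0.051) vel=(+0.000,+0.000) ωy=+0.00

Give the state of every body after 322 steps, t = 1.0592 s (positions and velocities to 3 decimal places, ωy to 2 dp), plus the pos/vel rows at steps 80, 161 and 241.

State at t = 1.0592 s:
  obj    pos=(+0.848,-0.390) vel=(+1.548,-0.833) ωy=+40.87

Key-timestep trajectory:
   step    t(s)  obj.x    obj.z    obj.vx   obj.vz 
     80  0.2632   +0.079  +0.024  +0.385  -0.207
    161  0.5296   +0.233  -0.060  +0.774  -0.417
    241  0.7928   +0.487  -0.196  +1.158  -0.624


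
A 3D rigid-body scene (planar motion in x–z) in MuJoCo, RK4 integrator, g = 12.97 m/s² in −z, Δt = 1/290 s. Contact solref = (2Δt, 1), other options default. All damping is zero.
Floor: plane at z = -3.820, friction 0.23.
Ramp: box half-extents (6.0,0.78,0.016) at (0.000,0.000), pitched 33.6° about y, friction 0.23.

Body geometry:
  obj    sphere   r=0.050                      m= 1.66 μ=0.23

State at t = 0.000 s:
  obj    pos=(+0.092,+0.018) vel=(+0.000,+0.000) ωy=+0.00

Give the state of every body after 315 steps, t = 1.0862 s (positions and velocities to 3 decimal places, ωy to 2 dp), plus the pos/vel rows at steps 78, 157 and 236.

State at t = 1.0862 s:
  obj    pos=(+2.611,-1.656) vel=(+4.639,-3.082) ωy=+111.35

Key-timestep trajectory:
   step    t(s)  obj.x    obj.z    obj.vx   obj.vz 
     78  0.2690   +0.247  -0.085  +1.149  -0.763
    157  0.5414   +0.718  -0.398  +2.312  -1.536
    236  0.8138   +1.506  -0.922  +3.475  -2.309


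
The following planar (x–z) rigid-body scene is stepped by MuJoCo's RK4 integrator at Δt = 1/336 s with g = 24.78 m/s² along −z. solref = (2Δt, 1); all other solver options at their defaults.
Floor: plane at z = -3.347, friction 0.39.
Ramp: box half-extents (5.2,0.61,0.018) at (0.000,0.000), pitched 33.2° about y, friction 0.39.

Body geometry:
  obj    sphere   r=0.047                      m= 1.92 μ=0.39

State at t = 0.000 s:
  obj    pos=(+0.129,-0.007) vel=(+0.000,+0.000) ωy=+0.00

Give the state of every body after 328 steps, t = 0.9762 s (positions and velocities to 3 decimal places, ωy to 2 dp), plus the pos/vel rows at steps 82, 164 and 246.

State at t = 0.9762 s:
  obj    pos=(+3.993,-2.535) vel=(+7.917,-5.181) ωy=+201.28

Key-timestep trajectory:
   step    t(s)  obj.x    obj.z    obj.vx   obj.vz 
     82  0.2440   +0.371  -0.165  +1.979  -1.295
    164  0.4881   +1.095  -0.639  +3.958  -2.590
    246  0.7321   +2.303  -1.429  +5.938  -3.885


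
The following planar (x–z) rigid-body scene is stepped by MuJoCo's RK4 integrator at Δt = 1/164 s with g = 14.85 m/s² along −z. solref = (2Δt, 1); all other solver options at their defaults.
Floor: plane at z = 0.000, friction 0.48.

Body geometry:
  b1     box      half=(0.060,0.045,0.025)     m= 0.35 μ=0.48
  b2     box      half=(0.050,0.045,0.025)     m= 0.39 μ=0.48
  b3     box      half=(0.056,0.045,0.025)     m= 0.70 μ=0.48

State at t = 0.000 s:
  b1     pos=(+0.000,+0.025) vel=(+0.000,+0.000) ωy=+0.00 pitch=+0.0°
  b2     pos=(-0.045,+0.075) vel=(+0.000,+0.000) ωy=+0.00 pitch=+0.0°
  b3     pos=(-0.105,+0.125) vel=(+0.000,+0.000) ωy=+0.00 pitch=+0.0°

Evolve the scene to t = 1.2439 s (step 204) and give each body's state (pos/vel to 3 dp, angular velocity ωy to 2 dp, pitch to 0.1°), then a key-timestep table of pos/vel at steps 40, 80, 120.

State at t = 1.2439 s:
  b1     pos=(+0.000,+0.025) vel=(+0.000,+0.000) ωy=+0.00 pitch=+0.0°
  b2     pos=(-0.100,+0.050) vel=(+0.000,+0.000) ωy=+0.00 pitch=-90.0°
  b3     pos=(-0.194,+0.056) vel=(+0.000,+0.000) ωy=+0.00 pitch=-90.0°

Key-timestep trajectory:
   step    t(s)  b1.x    b1.z    b1.vx   b1.vz   b2.x    b2.z    b2.vx   b2.vz   b3.x    b3.z    b3.vx   b3.vz 
     40  0.2439   +0.000  +0.025  +0.000  +0.000   -0.098  +0.050  -0.138  -0.006   -0.167  +0.061  -0.276  +0.021
     80  0.4878   +0.000  +0.025  +0.000  +0.000   -0.100  +0.050  +0.000  +0.000   -0.210  +0.061  +0.042  -0.006
    120  0.7317   +0.000  +0.025  +0.000  +0.000   -0.100  +0.050  +0.000  +0.000   -0.195  +0.056  -0.168  +0.005


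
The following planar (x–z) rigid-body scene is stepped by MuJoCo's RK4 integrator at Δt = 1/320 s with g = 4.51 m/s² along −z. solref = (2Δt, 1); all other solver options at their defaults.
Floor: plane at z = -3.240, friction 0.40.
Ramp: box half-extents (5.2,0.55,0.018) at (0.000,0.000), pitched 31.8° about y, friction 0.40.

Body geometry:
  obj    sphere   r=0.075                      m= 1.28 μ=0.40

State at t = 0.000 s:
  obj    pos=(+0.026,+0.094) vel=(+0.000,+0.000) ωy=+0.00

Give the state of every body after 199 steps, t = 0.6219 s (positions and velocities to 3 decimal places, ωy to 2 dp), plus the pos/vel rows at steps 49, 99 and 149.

State at t = 0.6219 s:
  obj    pos=(+0.305,-0.080) vel=(+0.897,-0.556) ωy=+14.07

Key-timestep trajectory:
   step    t(s)  obj.x    obj.z    obj.vx   obj.vz 
     49  0.1531   +0.043  +0.083  +0.221  -0.137
     99  0.3094   +0.095  +0.051  +0.446  -0.277
    149  0.4656   +0.182  -0.004  +0.672  -0.417


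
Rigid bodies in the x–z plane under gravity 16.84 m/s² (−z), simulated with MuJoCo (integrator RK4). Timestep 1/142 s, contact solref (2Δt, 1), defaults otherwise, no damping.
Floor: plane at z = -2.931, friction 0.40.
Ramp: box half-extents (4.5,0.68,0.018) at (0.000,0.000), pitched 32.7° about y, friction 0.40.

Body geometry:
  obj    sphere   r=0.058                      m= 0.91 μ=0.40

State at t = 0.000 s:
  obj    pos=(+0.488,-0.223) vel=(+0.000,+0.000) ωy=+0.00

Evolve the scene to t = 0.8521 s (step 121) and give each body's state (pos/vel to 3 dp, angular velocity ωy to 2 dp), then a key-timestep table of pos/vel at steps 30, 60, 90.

State at t = 0.8521 s:
  obj    pos=(+2.473,-1.498) vel=(+4.660,-2.991) ωy=+95.45

Key-timestep trajectory:
   step    t(s)  obj.x    obj.z    obj.vx   obj.vz 
     30  0.2113   +0.610  -0.301  +1.156  -0.742
     60  0.4225   +0.976  -0.536  +2.311  -1.484
     90  0.6338   +1.587  -0.928  +3.466  -2.225


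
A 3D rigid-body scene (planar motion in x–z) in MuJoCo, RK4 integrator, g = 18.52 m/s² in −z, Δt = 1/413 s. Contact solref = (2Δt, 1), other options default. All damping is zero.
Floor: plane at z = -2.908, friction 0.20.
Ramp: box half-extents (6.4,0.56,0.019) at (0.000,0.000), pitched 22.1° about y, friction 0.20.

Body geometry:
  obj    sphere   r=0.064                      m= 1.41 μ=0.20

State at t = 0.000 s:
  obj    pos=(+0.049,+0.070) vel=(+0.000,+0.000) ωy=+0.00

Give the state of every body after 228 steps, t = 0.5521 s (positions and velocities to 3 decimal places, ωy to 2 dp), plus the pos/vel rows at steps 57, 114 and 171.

State at t = 0.5521 s:
  obj    pos=(+0.752,-0.216) vel=(+2.546,-1.034) ωy=+42.92

Key-timestep trajectory:
   step    t(s)  obj.x    obj.z    obj.vx   obj.vz 
     57  0.1380   +0.093  +0.052  +0.637  -0.258
    114  0.2760   +0.225  -0.002  +1.273  -0.517
    171  0.4140   +0.444  -0.091  +1.909  -0.775


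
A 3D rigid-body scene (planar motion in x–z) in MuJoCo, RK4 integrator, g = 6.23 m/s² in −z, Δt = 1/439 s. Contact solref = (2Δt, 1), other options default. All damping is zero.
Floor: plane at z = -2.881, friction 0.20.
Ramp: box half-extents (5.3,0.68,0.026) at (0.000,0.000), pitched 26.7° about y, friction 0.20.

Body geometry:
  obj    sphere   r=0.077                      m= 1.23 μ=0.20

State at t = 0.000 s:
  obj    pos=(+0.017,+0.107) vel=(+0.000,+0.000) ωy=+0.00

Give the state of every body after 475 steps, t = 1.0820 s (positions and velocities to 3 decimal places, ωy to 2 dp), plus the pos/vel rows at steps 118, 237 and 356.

State at t = 1.0820 s:
  obj    pos=(+1.063,-0.419) vel=(+1.933,-0.972) ωy=+28.09

Key-timestep trajectory:
   step    t(s)  obj.x    obj.z    obj.vx   obj.vz 
    118  0.2688   +0.081  +0.074  +0.480  -0.242
    237  0.5399   +0.277  -0.024  +0.964  -0.485
    356  0.8109   +0.604  -0.189  +1.449  -0.729


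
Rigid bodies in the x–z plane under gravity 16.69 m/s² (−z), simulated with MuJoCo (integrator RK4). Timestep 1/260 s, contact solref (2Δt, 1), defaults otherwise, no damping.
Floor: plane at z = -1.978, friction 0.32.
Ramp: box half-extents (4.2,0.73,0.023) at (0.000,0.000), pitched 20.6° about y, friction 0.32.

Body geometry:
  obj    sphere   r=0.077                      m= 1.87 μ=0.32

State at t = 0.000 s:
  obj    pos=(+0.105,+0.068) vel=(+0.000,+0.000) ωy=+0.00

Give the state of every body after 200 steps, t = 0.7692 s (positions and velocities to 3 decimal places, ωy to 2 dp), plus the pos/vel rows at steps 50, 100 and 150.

State at t = 0.7692 s:
  obj    pos=(+1.267,-0.369) vel=(+3.020,-1.135) ωy=+41.90

Key-timestep trajectory:
   step    t(s)  obj.x    obj.z    obj.vx   obj.vz 
     50  0.1923   +0.178  +0.040  +0.755  -0.284
    100  0.3846   +0.395  -0.042  +1.510  -0.568
    150  0.5769   +0.758  -0.178  +2.265  -0.851


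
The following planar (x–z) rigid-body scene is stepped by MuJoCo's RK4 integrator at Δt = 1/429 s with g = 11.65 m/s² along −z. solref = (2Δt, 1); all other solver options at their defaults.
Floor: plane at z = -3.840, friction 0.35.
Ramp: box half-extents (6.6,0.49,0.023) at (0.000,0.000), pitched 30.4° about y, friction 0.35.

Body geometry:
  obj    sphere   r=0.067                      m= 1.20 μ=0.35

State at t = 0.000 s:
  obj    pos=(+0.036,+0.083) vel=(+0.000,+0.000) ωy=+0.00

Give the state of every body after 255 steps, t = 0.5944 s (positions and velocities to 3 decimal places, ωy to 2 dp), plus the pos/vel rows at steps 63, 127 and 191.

State at t = 0.5944 s:
  obj    pos=(+0.678,-0.293) vel=(+2.159,-1.267) ωy=+37.35

Key-timestep trajectory:
   step    t(s)  obj.x    obj.z    obj.vx   obj.vz 
     63  0.1469   +0.075  +0.060  +0.533  -0.313
    127  0.2960   +0.195  -0.010  +1.075  -0.631
    191  0.4452   +0.396  -0.128  +1.617  -0.949


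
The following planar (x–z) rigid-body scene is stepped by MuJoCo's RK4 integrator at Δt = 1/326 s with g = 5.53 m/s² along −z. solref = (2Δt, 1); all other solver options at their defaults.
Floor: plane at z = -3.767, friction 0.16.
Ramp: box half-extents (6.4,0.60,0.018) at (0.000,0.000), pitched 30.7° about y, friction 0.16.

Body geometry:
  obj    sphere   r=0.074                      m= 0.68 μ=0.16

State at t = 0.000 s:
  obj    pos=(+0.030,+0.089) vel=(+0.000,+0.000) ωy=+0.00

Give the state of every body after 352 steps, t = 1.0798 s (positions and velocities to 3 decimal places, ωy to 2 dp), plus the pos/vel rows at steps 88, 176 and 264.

State at t = 1.0798 s:
  obj    pos=(+1.065,-0.525) vel=(+1.915,-1.141) ωy=+27.69

Key-timestep trajectory:
   step    t(s)  obj.x    obj.z    obj.vx   obj.vz 
     88  0.2699   +0.095  +0.051  +0.480  -0.285
    176  0.5399   +0.289  -0.065  +0.958  -0.570
    264  0.8098   +0.612  -0.257  +1.436  -0.857


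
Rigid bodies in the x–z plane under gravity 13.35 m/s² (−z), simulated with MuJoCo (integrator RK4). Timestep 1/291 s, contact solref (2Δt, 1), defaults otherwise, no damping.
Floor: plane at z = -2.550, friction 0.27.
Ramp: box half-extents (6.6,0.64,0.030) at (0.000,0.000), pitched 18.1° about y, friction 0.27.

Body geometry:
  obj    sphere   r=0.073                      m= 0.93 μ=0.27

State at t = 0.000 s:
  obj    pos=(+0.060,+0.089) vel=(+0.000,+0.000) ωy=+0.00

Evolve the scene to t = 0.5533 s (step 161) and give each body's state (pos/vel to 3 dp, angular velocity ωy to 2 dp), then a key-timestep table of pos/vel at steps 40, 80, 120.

State at t = 0.5533 s:
  obj    pos=(+0.491,-0.052) vel=(+1.558,-0.509) ωy=+22.45

Key-timestep trajectory:
   step    t(s)  obj.x    obj.z    obj.vx   obj.vz 
     40  0.1375   +0.087  +0.080  +0.387  -0.127
     80  0.2749   +0.166  +0.054  +0.774  -0.253
    120  0.4124   +0.299  +0.010  +1.161  -0.380


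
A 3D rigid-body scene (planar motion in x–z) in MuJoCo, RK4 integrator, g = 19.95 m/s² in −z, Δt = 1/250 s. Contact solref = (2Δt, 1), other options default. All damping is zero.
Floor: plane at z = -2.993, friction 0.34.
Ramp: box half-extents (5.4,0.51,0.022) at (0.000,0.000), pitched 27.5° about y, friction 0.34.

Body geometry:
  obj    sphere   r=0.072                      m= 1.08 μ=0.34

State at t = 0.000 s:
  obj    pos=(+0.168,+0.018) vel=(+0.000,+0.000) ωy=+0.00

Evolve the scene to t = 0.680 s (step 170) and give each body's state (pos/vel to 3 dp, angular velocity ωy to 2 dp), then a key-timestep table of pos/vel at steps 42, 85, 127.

State at t = 0.680 s:
  obj    pos=(+1.518,-0.684) vel=(+3.969,-2.066) ωy=+62.13

Key-timestep trajectory:
   step    t(s)  obj.x    obj.z    obj.vx   obj.vz 
     42  0.1680   +0.251  -0.024  +0.981  -0.511
     85  0.3400   +0.506  -0.157  +1.985  -1.033
    127  0.5080   +0.921  -0.374  +2.965  -1.544


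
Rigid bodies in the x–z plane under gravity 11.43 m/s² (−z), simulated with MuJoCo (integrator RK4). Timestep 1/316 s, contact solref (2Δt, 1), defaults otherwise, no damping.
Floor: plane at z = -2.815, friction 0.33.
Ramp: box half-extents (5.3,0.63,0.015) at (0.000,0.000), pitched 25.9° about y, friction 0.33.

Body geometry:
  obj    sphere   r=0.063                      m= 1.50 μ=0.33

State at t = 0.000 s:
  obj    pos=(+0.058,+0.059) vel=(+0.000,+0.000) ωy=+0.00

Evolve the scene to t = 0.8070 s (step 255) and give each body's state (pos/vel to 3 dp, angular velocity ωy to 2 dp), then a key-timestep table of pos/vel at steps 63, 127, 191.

State at t = 0.8070 s:
  obj    pos=(+1.102,-0.449) vel=(+2.589,-1.257) ωy=+45.67

Key-timestep trajectory:
   step    t(s)  obj.x    obj.z    obj.vx   obj.vz 
     63  0.1994   +0.122  +0.028  +0.640  -0.311
    127  0.4019   +0.317  -0.067  +1.289  -0.626
    191  0.6044   +0.644  -0.226  +1.939  -0.942


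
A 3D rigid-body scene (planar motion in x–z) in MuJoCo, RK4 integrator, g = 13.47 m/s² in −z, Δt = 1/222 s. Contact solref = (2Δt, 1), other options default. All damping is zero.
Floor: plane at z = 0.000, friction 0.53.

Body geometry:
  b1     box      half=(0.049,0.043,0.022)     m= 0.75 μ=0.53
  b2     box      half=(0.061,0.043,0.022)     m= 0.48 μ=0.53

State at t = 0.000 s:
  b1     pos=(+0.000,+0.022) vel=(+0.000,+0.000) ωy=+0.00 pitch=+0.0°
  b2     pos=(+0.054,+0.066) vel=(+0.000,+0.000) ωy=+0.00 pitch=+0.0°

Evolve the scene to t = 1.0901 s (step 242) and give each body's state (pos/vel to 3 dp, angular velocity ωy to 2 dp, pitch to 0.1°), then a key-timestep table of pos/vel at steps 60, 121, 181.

State at t = 1.0901 s:
  b1     pos=(+0.000,+0.022) vel=(+0.000,+0.000) ωy=+0.00 pitch=+0.0°
  b2     pos=(+0.068,+0.057) vel=(+0.000,+0.000) ωy=-0.02 pitch=+41.0°

Key-timestep trajectory:
   step    t(s)  b1.x    b1.z    b1.vx   b1.vz   b2.x    b2.z    b2.vx   b2.vz 
     60  0.2703   +0.000  +0.022  -0.002  +0.000   +0.067  +0.057  -0.057  +0.001
    121  0.5450   +0.000  +0.022  +0.000  +0.000   +0.067  +0.057  +0.000  +0.000
    181  0.8153   +0.000  +0.022  +0.000  +0.000   +0.068  +0.057  +0.000  +0.000


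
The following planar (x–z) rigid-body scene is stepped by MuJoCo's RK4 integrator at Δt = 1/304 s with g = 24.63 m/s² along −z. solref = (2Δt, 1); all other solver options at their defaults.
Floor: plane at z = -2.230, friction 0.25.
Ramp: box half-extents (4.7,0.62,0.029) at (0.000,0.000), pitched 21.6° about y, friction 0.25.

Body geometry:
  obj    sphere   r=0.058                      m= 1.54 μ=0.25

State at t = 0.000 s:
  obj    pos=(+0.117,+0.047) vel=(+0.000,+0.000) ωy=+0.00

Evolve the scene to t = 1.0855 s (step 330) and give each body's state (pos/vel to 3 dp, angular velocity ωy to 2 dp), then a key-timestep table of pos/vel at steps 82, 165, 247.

State at t = 1.0855 s:
  obj    pos=(+3.665,-1.358) vel=(+6.537,-2.588) ωy=+121.20

Key-timestep trajectory:
   step    t(s)  obj.x    obj.z    obj.vx   obj.vz 
     82  0.2697   +0.336  -0.040  +1.624  -0.643
    165  0.5428   +1.004  -0.304  +3.268  -1.294
    247  0.8125   +2.105  -0.740  +4.893  -1.937


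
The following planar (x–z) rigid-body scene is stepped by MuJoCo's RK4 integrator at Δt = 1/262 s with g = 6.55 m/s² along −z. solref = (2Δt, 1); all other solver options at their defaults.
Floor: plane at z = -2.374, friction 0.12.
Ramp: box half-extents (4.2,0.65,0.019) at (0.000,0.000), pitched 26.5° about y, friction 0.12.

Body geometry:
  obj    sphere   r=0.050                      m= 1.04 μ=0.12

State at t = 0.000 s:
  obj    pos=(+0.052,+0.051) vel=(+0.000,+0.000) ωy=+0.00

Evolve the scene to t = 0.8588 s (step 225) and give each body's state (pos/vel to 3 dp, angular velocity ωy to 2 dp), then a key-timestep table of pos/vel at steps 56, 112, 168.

State at t = 0.8588 s:
  obj    pos=(+0.785,-0.314) vel=(+1.710,-0.839) ωy=+30.25

Key-timestep trajectory:
   step    t(s)  obj.x    obj.z    obj.vx   obj.vz 
     56  0.2137   +0.097  +0.028  +0.422  -0.219
    112  0.4275   +0.234  -0.039  +0.850  -0.422
    168  0.6412   +0.461  -0.153  +1.273  -0.638


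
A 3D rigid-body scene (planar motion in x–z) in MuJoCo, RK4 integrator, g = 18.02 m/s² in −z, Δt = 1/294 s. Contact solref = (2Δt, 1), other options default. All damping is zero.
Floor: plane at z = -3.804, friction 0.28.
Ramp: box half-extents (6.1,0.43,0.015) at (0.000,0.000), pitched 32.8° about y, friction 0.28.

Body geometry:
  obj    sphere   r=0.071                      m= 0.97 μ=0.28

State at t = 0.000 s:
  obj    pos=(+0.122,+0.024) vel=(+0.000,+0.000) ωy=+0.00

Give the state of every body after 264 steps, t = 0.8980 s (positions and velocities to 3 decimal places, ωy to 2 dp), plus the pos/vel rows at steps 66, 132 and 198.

State at t = 0.8980 s:
  obj    pos=(+2.485,-1.499) vel=(+5.263,-3.392) ωy=+88.17

Key-timestep trajectory:
   step    t(s)  obj.x    obj.z    obj.vx   obj.vz 
     66  0.2245   +0.270  -0.071  +1.316  -0.848
    132  0.4490   +0.713  -0.357  +2.632  -1.696
    198  0.6735   +1.451  -0.833  +3.947  -2.544


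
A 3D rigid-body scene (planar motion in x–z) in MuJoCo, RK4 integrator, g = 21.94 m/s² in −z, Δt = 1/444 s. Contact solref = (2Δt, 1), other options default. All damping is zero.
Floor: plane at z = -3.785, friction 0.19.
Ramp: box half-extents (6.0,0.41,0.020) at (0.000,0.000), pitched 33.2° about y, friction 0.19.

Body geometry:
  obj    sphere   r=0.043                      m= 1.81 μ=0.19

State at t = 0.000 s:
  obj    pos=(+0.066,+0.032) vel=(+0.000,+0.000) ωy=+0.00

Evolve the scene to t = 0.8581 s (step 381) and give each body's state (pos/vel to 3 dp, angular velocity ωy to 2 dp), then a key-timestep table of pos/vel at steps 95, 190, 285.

State at t = 0.8581 s:
  obj    pos=(+2.710,-1.698) vel=(+6.162,-4.032) ωy=+171.22

Key-timestep trajectory:
   step    t(s)  obj.x    obj.z    obj.vx   obj.vz 
     95  0.2140   +0.230  -0.076  +1.537  -1.006
    190  0.4279   +0.724  -0.398  +3.073  -2.011
    285  0.6419   +1.546  -0.936  +4.609  -3.016


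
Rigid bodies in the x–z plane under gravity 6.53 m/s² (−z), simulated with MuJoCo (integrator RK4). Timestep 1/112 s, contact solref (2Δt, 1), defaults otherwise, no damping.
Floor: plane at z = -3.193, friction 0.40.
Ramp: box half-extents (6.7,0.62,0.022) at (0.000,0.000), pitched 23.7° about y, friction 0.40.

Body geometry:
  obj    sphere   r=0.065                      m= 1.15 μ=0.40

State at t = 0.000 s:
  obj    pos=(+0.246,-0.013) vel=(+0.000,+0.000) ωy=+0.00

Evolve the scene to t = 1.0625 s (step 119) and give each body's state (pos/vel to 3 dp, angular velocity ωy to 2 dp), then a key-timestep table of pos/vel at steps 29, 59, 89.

State at t = 1.0625 s:
  obj    pos=(+1.215,-0.438) vel=(+1.824,-0.801) ωy=+30.64

Key-timestep trajectory:
   step    t(s)  obj.x    obj.z    obj.vx   obj.vz 
     29  0.2589   +0.304  -0.038  +0.445  -0.195
     59  0.5268   +0.484  -0.118  +0.904  -0.397
     89  0.7946   +0.788  -0.251  +1.364  -0.599


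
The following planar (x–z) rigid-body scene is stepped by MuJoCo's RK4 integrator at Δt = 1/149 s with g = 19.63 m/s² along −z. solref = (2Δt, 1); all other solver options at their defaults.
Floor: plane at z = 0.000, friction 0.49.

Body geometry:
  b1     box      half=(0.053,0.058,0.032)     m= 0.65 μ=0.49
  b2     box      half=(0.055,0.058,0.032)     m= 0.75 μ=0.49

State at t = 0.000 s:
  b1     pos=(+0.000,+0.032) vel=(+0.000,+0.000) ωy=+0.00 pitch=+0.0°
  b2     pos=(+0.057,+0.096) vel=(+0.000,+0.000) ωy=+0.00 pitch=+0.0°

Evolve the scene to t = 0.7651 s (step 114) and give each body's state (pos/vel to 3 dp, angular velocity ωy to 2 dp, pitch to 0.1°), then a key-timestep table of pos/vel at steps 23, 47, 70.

State at t = 0.7651 s:
  b1     pos=(+0.000,+0.032) vel=(+0.000,+0.000) ωy=+0.00 pitch=+0.0°
  b2     pos=(+0.200,+0.032) vel=(+0.000,+0.000) ωy=+0.00 pitch=+180.0°

Key-timestep trajectory:
   step    t(s)  b1.x    b1.z    b1.vx   b1.vz   b2.x    b2.z    b2.vx   b2.vz 
     23  0.1544   +0.000  +0.032  -0.001  +0.000   +0.075  +0.087  +0.298  -0.253
     47  0.3154   +0.000  +0.032  +0.000  +0.000   +0.135  +0.063  +0.189  +0.010
     70  0.4698   +0.000  +0.032  +0.000  +0.000   +0.172  +0.056  +0.453  -0.223


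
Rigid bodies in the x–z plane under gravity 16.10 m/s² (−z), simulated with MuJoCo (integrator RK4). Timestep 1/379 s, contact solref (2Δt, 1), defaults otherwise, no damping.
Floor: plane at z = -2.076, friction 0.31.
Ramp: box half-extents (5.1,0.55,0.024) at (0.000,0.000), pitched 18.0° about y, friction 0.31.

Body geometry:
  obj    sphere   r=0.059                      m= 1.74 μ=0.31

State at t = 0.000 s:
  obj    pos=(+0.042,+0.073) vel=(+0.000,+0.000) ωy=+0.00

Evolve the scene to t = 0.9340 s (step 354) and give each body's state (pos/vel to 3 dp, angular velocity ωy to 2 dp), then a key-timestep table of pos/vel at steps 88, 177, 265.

State at t = 0.9340 s:
  obj    pos=(+1.517,-0.405) vel=(+3.157,-1.026) ωy=+56.25

Key-timestep trajectory:
   step    t(s)  obj.x    obj.z    obj.vx   obj.vz 
     88  0.2322   +0.133  +0.044  +0.785  -0.255
    177  0.4670   +0.411  -0.046  +1.578  -0.513
    265  0.6992   +0.868  -0.195  +2.363  -0.768


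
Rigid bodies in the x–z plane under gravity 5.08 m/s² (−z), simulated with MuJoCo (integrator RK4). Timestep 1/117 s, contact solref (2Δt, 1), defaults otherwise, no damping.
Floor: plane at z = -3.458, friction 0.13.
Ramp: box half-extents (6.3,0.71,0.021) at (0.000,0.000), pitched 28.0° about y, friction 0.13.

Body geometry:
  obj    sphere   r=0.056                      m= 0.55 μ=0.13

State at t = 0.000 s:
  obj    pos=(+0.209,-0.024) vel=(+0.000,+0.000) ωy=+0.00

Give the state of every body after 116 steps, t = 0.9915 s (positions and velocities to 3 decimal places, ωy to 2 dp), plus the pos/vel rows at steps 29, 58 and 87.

State at t = 0.9915 s:
  obj    pos=(+0.991,-0.440) vel=(+1.577,-0.840) ωy=+25.79

Key-timestep trajectory:
   step    t(s)  obj.x    obj.z    obj.vx   obj.vz 
     29  0.2479   +0.258  -0.050  +0.391  -0.219
     58  0.4957   +0.404  -0.128  +0.787  -0.423
     87  0.7436   +0.649  -0.258  +1.182  -0.630


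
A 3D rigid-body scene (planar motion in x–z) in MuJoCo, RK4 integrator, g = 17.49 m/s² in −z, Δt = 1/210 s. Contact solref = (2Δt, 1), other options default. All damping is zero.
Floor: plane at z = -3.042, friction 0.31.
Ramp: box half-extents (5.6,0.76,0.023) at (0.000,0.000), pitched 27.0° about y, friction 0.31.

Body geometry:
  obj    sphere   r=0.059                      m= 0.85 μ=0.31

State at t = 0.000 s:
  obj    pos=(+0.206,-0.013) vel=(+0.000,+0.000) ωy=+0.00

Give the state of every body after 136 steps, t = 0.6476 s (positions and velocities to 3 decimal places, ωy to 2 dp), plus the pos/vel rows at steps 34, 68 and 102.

State at t = 0.6476 s:
  obj    pos=(+1.266,-0.553) vel=(+3.273,-1.668) ωy=+62.24

Key-timestep trajectory:
   step    t(s)  obj.x    obj.z    obj.vx   obj.vz 
     34  0.1619   +0.272  -0.047  +0.818  -0.417
     68  0.3238   +0.471  -0.148  +1.637  -0.834
    102  0.4857   +0.802  -0.317  +2.455  -1.251


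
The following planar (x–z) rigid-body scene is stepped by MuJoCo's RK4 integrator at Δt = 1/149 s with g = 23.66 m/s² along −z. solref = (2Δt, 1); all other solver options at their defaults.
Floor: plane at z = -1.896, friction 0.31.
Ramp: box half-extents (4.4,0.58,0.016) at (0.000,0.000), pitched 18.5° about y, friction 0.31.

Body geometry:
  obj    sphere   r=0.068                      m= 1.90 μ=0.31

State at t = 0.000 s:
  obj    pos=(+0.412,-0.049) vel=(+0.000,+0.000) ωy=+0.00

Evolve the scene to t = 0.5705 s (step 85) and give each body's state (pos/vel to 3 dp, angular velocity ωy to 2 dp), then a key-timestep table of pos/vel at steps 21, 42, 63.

State at t = 0.5705 s:
  obj    pos=(+1.239,-0.326) vel=(+2.901,-0.971) ωy=+44.97

Key-timestep trajectory:
   step    t(s)  obj.x    obj.z    obj.vx   obj.vz 
     21  0.1409   +0.463  -0.066  +0.717  -0.240
     42  0.2819   +0.614  -0.117  +1.433  -0.480
     63  0.4228   +0.867  -0.201  +2.150  -0.719


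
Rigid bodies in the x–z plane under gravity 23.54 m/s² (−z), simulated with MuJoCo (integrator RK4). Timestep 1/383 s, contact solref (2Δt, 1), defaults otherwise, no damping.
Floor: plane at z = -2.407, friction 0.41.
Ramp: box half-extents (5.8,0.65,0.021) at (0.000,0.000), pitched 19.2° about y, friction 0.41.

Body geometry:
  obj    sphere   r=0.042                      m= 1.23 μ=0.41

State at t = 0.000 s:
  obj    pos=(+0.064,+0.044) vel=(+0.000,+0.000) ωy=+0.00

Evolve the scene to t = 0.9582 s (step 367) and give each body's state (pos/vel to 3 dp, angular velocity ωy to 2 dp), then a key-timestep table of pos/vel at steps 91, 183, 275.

State at t = 0.9582 s:
  obj    pos=(+2.462,-0.791) vel=(+5.004,-1.743) ωy=+126.15

Key-timestep trajectory:
   step    t(s)  obj.x    obj.z    obj.vx   obj.vz 
     91  0.2376   +0.212  -0.007  +1.241  -0.432
    183  0.4778   +0.660  -0.163  +2.495  -0.869
    275  0.7180   +1.410  -0.424  +3.749  -1.306


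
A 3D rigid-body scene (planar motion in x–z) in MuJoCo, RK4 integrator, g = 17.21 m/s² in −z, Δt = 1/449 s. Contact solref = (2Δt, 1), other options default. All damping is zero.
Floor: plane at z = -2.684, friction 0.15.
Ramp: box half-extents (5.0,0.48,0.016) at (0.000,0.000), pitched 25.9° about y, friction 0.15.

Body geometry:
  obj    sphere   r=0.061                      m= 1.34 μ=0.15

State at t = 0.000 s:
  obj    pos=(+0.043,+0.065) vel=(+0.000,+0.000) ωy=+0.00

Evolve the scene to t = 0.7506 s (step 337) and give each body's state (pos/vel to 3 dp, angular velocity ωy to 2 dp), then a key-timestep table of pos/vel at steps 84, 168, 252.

State at t = 0.7506 s:
  obj    pos=(+1.404,-0.596) vel=(+3.626,-1.760) ωy=+66.06

Key-timestep trajectory:
   step    t(s)  obj.x    obj.z    obj.vx   obj.vz 
     84  0.1871   +0.128  +0.024  +0.904  -0.439
    168  0.3742   +0.381  -0.099  +1.808  -0.878
    252  0.5612   +0.804  -0.305  +2.711  -1.316


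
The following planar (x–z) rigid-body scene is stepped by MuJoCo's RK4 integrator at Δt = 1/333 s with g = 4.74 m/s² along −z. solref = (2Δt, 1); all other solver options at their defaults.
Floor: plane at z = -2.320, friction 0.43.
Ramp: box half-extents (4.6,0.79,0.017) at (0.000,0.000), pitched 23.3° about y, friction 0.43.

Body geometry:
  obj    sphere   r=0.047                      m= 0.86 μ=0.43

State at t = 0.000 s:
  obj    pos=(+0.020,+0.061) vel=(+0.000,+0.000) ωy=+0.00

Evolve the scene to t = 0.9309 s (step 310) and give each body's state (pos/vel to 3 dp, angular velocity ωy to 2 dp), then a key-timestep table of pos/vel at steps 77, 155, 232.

State at t = 0.9309 s:
  obj    pos=(+0.553,-0.168) vel=(+1.145,-0.493) ωy=+26.52

Key-timestep trajectory:
   step    t(s)  obj.x    obj.z    obj.vx   obj.vz 
     77  0.2312   +0.053  +0.047  +0.284  -0.123
    155  0.4655   +0.153  +0.004  +0.573  -0.247
    232  0.6967   +0.319  -0.068  +0.857  -0.369


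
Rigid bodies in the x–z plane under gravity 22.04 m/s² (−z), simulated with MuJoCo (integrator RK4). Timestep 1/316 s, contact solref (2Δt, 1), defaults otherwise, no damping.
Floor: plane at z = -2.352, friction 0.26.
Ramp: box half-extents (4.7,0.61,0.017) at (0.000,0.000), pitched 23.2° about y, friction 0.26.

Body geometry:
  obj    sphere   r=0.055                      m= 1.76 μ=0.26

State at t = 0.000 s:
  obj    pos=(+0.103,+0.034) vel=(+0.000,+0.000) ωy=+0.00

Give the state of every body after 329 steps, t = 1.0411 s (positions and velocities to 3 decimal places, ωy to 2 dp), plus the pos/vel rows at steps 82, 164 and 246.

State at t = 1.0411 s:
  obj    pos=(+3.193,-1.290) vel=(+5.935,-2.544) ωy=+117.39

Key-timestep trajectory:
   step    t(s)  obj.x    obj.z    obj.vx   obj.vz 
     82  0.2595   +0.295  -0.048  +1.479  -0.634
    164  0.5190   +0.871  -0.295  +2.959  -1.268
    246  0.7785   +1.830  -0.706  +4.438  -1.902


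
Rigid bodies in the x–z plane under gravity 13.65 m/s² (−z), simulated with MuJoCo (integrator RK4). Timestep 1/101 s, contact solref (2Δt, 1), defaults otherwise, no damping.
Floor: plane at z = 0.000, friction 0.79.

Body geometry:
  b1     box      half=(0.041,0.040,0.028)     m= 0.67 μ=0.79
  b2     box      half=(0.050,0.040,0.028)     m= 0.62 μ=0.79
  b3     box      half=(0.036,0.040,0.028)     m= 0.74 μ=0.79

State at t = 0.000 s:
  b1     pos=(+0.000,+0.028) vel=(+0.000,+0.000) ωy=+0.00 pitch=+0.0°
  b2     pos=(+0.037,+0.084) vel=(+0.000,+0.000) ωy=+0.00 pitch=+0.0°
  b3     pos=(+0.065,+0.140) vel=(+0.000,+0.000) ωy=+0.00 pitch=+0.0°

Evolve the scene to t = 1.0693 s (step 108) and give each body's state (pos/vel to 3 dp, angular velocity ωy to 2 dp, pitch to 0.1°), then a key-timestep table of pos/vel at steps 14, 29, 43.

State at t = 1.0693 s:
  b1     pos=(+0.000,+0.028) vel=(+0.000,+0.000) ωy=+0.00 pitch=+0.0°
  b2     pos=(+0.076,+0.050) vel=(+0.000,+0.000) ωy=+0.00 pitch=+90.0°
  b3     pos=(+0.157,+0.036) vel=(+0.000,+0.000) ωy=+0.00 pitch=+90.0°

Key-timestep trajectory:
   step    t(s)  b1.x    b1.z    b1.vx   b1.vz   b2.x    b2.z    b2.vx   b2.vz   b3.x    b3.z    b3.vx   b3.vz 
     14  0.1386   +0.000  +0.028  -0.003  +0.000   +0.046  +0.083  +0.165  -0.029   +0.092  +0.126  +0.434  -0.308
     29  0.2871   +0.000  +0.028  +0.000  +0.000   +0.083  +0.049  +0.076  +0.136   +0.159  +0.031  +0.002  +0.174
     43  0.4257   +0.000  +0.028  +0.000  +0.000   +0.074  +0.050  +0.051  +0.002   +0.157  +0.036  -0.001  +0.001


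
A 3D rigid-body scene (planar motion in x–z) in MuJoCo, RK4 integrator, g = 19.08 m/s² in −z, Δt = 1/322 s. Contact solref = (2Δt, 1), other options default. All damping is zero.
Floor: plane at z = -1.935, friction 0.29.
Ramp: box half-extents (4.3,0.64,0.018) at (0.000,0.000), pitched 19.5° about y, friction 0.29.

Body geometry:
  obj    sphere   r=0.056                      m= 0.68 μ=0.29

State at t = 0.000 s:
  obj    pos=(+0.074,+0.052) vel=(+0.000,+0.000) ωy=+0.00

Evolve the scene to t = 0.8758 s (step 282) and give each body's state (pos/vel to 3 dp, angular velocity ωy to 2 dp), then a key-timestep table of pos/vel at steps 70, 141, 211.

State at t = 0.8758 s:
  obj    pos=(+1.719,-0.530) vel=(+3.756,-1.330) ωy=+71.14

Key-timestep trajectory:
   step    t(s)  obj.x    obj.z    obj.vx   obj.vz 
     70  0.2174   +0.175  +0.016  +0.932  -0.330
    141  0.4379   +0.485  -0.093  +1.878  -0.665
    211  0.6553   +0.995  -0.274  +2.810  -0.995


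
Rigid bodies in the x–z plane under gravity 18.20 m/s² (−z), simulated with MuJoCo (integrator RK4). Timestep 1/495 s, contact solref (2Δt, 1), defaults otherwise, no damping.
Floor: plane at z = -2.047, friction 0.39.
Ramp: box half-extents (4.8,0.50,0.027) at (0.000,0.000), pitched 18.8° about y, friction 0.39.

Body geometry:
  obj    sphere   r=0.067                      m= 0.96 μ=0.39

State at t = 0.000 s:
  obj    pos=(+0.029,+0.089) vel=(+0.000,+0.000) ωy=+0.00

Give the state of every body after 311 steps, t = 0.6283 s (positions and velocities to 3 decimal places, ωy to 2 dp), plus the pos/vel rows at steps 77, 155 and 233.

State at t = 0.6283 s:
  obj    pos=(+0.812,-0.177) vel=(+2.492,-0.848) ωy=+39.28

Key-timestep trajectory:
   step    t(s)  obj.x    obj.z    obj.vx   obj.vz 
     77  0.1556   +0.077  +0.073  +0.617  -0.210
    155  0.3131   +0.224  +0.023  +1.242  -0.423
    233  0.4707   +0.469  -0.060  +1.867  -0.636


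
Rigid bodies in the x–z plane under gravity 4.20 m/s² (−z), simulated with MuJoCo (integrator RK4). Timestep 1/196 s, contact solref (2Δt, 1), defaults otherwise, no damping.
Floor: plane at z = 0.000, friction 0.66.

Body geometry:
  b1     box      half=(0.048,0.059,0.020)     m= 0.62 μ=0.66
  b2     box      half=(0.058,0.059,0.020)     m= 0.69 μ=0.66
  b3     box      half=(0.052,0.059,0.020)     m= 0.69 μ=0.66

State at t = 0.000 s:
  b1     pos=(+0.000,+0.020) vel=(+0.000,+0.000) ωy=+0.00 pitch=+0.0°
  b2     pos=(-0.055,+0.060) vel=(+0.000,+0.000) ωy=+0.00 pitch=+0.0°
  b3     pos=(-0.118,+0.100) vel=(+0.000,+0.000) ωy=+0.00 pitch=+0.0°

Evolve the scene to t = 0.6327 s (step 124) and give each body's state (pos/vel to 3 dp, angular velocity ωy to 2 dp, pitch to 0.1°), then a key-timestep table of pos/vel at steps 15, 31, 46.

State at t = 0.6327 s:
  b1     pos=(+0.000,+0.020) vel=(+0.000,+0.000) ωy=+0.00 pitch=+0.0°
  b2     pos=(-0.065,+0.052) vel=(+0.000,+0.000) ωy=+0.01 pitch=-38.3°
  b3     pos=(-0.140,+0.046) vel=(+0.000,+0.000) ωy=+0.00 pitch=-35.5°

Key-timestep trajectory:
   step    t(s)  b1.x    b1.z    b1.vx   b1.vz   b2.x    b2.z    b2.vx   b2.vz   b3.x    b3.z    b3.vx   b3.vz 
     15  0.0765   +0.000  +0.020  +0.000  +0.000   -0.057  +0.059  -0.046  -0.021   -0.122  +0.093  -0.100  -0.179
     31  0.1582   +0.000  +0.020  +0.000  +0.000   -0.062  +0.056  -0.085  -0.074   -0.134  +0.069  -0.168  -0.436
     46  0.2347   +0.000  +0.020  +0.000  +0.000   -0.066  +0.052  +0.032  +0.005   -0.141  +0.046  +0.015  +0.038


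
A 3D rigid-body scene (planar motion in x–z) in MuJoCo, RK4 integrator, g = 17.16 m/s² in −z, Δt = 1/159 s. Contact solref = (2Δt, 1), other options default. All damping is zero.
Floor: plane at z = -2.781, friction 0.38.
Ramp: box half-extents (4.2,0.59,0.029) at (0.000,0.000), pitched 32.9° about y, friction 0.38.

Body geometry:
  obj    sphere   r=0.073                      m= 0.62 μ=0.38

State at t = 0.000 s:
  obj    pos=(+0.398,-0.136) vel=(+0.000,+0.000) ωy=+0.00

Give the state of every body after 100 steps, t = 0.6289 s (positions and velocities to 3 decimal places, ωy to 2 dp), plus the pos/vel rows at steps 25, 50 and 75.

State at t = 0.6289 s:
  obj    pos=(+1.504,-0.851) vel=(+3.516,-2.275) ωy=+57.34

Key-timestep trajectory:
   step    t(s)  obj.x    obj.z    obj.vx   obj.vz 
     25  0.1572   +0.467  -0.181  +0.879  -0.569
     50  0.3145   +0.675  -0.315  +1.758  -1.137
     75  0.4717   +1.020  -0.538  +2.637  -1.706


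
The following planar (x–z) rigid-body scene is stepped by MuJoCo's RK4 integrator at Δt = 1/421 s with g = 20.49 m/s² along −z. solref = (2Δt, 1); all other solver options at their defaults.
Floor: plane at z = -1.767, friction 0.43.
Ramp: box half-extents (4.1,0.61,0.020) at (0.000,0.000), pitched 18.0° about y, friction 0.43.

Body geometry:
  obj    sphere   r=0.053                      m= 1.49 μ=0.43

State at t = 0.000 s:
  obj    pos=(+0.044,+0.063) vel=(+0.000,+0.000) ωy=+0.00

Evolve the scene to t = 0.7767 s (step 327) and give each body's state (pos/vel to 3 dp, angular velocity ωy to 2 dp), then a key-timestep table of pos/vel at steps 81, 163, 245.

State at t = 0.7767 s:
  obj    pos=(+1.341,-0.359) vel=(+3.341,-1.086) ωy=+66.27

Key-timestep trajectory:
   step    t(s)  obj.x    obj.z    obj.vx   obj.vz 
     81  0.1924   +0.124  +0.037  +0.828  -0.269
    163  0.3872   +0.366  -0.042  +1.665  -0.541
    245  0.5819   +0.772  -0.174  +2.503  -0.813
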